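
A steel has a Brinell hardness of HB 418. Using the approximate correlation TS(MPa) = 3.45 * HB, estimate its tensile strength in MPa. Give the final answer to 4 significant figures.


TS (MPa) = 3.45 * HB
TS = 3.45 * 418
TS = 1442 MPa


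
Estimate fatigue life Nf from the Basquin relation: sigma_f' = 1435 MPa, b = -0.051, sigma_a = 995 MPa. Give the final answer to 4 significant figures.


sigma_a = sigma_f' * (2*Nf)^b
2*Nf = (sigma_a / sigma_f')^(1/b)
2*Nf = (995 / 1435)^(1/-0.051)
2*Nf = 1312.84
Nf = 656.4 cycles


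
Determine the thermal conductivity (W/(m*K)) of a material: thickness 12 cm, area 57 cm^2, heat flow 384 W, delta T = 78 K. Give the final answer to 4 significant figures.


k = Q*L / (A*dT)
L = 0.12 m, A = 5.7e-03 m^2
k = 384 * 0.12 / (5.7e-03 * 78)
k = 103.6 W/(m*K)


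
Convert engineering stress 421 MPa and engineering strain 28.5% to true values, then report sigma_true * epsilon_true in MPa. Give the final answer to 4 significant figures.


sigma_true = sigma_eng * (1 + epsilon_eng)
sigma_true = 421 * (1 + 0.285) = 540.985 MPa
epsilon_true = ln(1 + epsilon_eng)
epsilon_true = ln(1 + 0.285) = 0.250759
sigma_true * epsilon_true = 540.985 * 0.250759 = 135.7 MPa


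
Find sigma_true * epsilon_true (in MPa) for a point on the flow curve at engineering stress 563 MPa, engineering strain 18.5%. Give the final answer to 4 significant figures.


sigma_true = sigma_eng * (1 + epsilon_eng)
sigma_true = 563 * (1 + 0.185) = 667.155 MPa
epsilon_true = ln(1 + epsilon_eng)
epsilon_true = ln(1 + 0.185) = 0.169743
sigma_true * epsilon_true = 667.155 * 0.169743 = 113.2 MPa


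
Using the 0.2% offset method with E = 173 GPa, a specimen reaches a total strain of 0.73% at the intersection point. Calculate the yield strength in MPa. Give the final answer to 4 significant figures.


Offset strain = 0.002
Elastic strain at yield = total_strain - offset = 7.3e-03 - 0.002 = 5.3e-03
sigma_y = E * elastic_strain = 173000 * 5.3e-03
sigma_y = 916.9 MPa


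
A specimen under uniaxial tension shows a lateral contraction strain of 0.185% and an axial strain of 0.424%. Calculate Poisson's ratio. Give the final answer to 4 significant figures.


nu = -epsilon_lat / epsilon_axial
Lateral strain is contraction (negative), so using magnitudes:
nu = 0.185 / 0.424
nu = 0.4363


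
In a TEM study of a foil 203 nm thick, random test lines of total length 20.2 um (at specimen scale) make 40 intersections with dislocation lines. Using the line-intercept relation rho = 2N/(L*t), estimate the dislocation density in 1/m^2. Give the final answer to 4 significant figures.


rho = 2N / (L * t)
L = 20.2 um = 2.02e-05 m, t = 203 nm = 2.03e-07 m
rho = 2 * 40 / (2.02e-05 * 2.03e-07)
rho = 1.951e+13 1/m^2


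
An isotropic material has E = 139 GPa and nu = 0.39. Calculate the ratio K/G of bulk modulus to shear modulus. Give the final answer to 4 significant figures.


G = E / (2*(1+nu))
G = 139 / (2*(1+0.39)) = 50 GPa
K = E / (3*(1-2*nu))
K = 139 / (3*(1-2*0.39)) = 210.606 GPa
K/G = 210.606 / 50 = 4.212


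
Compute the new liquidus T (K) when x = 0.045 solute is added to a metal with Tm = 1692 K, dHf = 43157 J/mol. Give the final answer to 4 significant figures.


dT = R*Tm^2*x / dHf
dT = 8.314 * 1692^2 * 0.045 / 43157
dT = 24.8183 K
T_new = 1692 - 24.8183 = 1667 K


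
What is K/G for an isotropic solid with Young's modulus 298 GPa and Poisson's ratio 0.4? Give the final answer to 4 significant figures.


G = E / (2*(1+nu))
G = 298 / (2*(1+0.4)) = 106.429 GPa
K = E / (3*(1-2*nu))
K = 298 / (3*(1-2*0.4)) = 496.667 GPa
K/G = 496.667 / 106.429 = 4.667


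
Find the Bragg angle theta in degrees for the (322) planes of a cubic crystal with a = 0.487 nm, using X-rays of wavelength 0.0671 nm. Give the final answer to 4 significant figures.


d = a / sqrt(h^2+k^2+l^2)
d = 0.487 / sqrt(17) = 0.118115 nm
lambda = 2*d*sin(theta)  =>  sin(theta) = lambda / (2*d)
sin(theta) = 0.0671 / (2 * 0.118115) = 0.284046
theta = 16.5 deg


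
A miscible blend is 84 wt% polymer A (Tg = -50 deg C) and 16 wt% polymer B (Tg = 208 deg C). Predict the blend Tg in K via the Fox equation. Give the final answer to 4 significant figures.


1/Tg = w1/Tg1 + w2/Tg2 (in Kelvin)
Tg1 = 223.15 K, Tg2 = 481.15 K
1/Tg = 0.84/223.15 + 0.16/481.15
Tg = 244.1 K


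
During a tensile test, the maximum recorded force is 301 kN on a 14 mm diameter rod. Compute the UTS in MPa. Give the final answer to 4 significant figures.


A0 = pi*(d/2)^2 = pi*(14/2)^2 = 153.938 mm^2
UTS = F_max / A0 = 301*1000 / 153.938
UTS = 1955 MPa


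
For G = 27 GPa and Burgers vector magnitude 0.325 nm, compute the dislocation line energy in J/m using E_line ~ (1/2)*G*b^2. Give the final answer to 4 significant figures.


E = G*b^2/2
b = 0.325 nm = 3.25e-10 m
G = 27 GPa = 2.7e+10 Pa
E = 0.5 * 2.7e+10 * (3.25e-10)^2
E = 1.426e-09 J/m


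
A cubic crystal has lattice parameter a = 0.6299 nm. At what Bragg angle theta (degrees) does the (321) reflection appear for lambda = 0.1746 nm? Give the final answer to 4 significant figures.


d = a / sqrt(h^2+k^2+l^2)
d = 0.6299 / sqrt(14) = 0.168348 nm
lambda = 2*d*sin(theta)  =>  sin(theta) = lambda / (2*d)
sin(theta) = 0.1746 / (2 * 0.168348) = 0.518569
theta = 31.24 deg


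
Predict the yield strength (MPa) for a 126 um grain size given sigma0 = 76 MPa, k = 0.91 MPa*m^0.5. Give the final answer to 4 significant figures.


sigma_y = sigma0 + k / sqrt(d)
d = 126 um = 1.26e-04 m
sigma_y = 76 + 0.91 / sqrt(1.26e-04)
sigma_y = 157.1 MPa


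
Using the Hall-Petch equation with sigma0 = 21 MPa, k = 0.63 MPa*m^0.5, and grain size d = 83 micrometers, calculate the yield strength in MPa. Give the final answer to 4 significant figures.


sigma_y = sigma0 + k / sqrt(d)
d = 83 um = 8.3e-05 m
sigma_y = 21 + 0.63 / sqrt(8.3e-05)
sigma_y = 90.15 MPa


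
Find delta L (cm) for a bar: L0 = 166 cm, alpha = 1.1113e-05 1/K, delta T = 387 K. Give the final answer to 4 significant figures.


dL = L0 * alpha * dT
dL = 166 * 1.1113e-05 * 387
dL = 0.7139 cm


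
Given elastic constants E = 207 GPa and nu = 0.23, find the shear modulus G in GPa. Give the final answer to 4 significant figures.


G = E / (2*(1+nu))
G = 207 / (2*(1+0.23))
G = 84.15 GPa


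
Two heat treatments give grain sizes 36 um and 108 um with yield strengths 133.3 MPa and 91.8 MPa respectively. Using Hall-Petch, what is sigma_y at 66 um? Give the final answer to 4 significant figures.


sigma_y = sigma0 + k / sqrt(d)
1/sqrt(d1) = 1/sqrt(3.6e-05) = 166.667;  1/sqrt(d2) = 96.225
k = (sigma1 - sigma2) / (1/sqrt(d1) - 1/sqrt(d2)) = (133.3 - 91.8) / (166.667 - 96.225) = 0.58914 MPa*m^0.5
sigma0 = sigma1 - k/sqrt(d1) = 133.3 - 0.58914*166.667 = 35.1099 MPa
sigma_y(d3) = 35.1099 + 0.58914 / sqrt(6.6e-05) = 107.6 MPa


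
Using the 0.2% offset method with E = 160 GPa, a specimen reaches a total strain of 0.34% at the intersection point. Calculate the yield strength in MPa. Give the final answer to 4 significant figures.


Offset strain = 0.002
Elastic strain at yield = total_strain - offset = 3.4e-03 - 0.002 = 1.4e-03
sigma_y = E * elastic_strain = 160000 * 1.4e-03
sigma_y = 224 MPa


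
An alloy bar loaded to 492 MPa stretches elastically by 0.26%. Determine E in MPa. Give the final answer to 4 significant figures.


E = sigma / epsilon
epsilon = 0.26% = 2.6e-03
E = 492 / 2.6e-03
E = 189200 MPa


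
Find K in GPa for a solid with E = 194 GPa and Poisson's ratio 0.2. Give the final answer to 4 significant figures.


K = E / (3*(1-2*nu))
K = 194 / (3*(1-2*0.2))
K = 107.8 GPa


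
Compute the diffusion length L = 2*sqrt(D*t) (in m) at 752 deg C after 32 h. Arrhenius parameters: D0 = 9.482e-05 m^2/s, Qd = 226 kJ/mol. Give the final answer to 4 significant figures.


Step 1: D = D0 * exp(-Qd/(R*T))
T = 1025.15 K
D = 9.482e-05 * exp(-226e3 / (8.314 * 1025.15)) = 2.89113e-16 m^2/s
Step 2: L = 2*sqrt(D*t)
t = 32 h = 115200 s
L = 2*sqrt(2.89113e-16 * 115200) = 1.154e-05 m


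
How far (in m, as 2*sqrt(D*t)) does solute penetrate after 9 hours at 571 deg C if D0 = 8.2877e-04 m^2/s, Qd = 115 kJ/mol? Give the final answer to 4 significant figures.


Step 1: D = D0 * exp(-Qd/(R*T))
T = 844.15 K
D = 8.2877e-04 * exp(-115e3 / (8.314 * 844.15)) = 6.34107e-11 m^2/s
Step 2: L = 2*sqrt(D*t)
t = 9 h = 32400 s
L = 2*sqrt(6.34107e-11 * 32400) = 2.867e-03 m


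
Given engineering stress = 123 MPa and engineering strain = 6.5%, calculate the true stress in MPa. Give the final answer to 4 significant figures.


sigma_true = sigma_eng * (1 + epsilon_eng)
sigma_true = 123 * (1 + 0.065)
sigma_true = 131 MPa


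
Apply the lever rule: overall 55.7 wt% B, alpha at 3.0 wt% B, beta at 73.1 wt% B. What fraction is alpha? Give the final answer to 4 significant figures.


f_alpha = (C_beta - C0) / (C_beta - C_alpha)
f_alpha = (73.1 - 55.7) / (73.1 - 3.0)
f_alpha = 0.2482


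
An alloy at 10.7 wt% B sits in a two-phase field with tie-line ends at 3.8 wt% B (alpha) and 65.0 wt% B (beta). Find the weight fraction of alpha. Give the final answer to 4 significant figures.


f_alpha = (C_beta - C0) / (C_beta - C_alpha)
f_alpha = (65.0 - 10.7) / (65.0 - 3.8)
f_alpha = 0.8873


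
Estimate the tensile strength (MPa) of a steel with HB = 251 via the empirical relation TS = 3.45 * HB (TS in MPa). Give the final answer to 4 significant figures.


TS (MPa) = 3.45 * HB
TS = 3.45 * 251
TS = 866 MPa


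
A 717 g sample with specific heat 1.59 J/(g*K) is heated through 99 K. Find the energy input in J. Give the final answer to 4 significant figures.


Q = m * cp * dT
Q = 717 * 1.59 * 99
Q = 112900 J


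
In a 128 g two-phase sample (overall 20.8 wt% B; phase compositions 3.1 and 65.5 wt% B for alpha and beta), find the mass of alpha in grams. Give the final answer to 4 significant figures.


f_alpha = (C_beta - C0) / (C_beta - C_alpha)
f_alpha = (65.5 - 20.8) / (65.5 - 3.1) = 0.716346
m_alpha = f_alpha * m_total = 0.716346 * 128 = 91.69 g


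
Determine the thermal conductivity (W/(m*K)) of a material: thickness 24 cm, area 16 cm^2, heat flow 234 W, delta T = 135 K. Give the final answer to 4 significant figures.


k = Q*L / (A*dT)
L = 0.24 m, A = 1.6e-03 m^2
k = 234 * 0.24 / (1.6e-03 * 135)
k = 260 W/(m*K)


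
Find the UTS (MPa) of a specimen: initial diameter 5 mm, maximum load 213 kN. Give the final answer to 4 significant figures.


A0 = pi*(d/2)^2 = pi*(5/2)^2 = 19.635 mm^2
UTS = F_max / A0 = 213*1000 / 19.635
UTS = 10850 MPa


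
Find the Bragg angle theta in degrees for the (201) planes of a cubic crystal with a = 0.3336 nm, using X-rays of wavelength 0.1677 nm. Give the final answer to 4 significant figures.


d = a / sqrt(h^2+k^2+l^2)
d = 0.3336 / sqrt(5) = 0.14919 nm
lambda = 2*d*sin(theta)  =>  sin(theta) = lambda / (2*d)
sin(theta) = 0.1677 / (2 * 0.14919) = 0.562033
theta = 34.2 deg


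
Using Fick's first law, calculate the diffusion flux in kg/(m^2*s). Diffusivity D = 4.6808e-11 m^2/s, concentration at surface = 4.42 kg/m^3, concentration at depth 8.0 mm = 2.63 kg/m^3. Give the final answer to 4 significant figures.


J = -D * (dC/dx) = D * (C1 - C2) / dx
J = 4.6808e-11 * (4.42 - 2.63) / 8e-03
J = 1.047e-08 kg/(m^2*s)


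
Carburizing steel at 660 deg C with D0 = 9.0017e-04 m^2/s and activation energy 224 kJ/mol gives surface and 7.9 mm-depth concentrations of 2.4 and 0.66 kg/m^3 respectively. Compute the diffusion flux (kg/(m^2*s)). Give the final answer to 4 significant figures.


Step 1: D = D0 * exp(-Qd/(R*T))
T = 660 + 273.15 = 933.15 K
D = 9.0017e-04 * exp(-224e3 / (8.314 * 933.15)) = 2.60073e-16 m^2/s
Step 2: J = D * (C1 - C2) / dx
J = 2.60073e-16 * (2.4 - 0.66) / 7.9e-03
J = 5.728e-14 kg/(m^2*s)


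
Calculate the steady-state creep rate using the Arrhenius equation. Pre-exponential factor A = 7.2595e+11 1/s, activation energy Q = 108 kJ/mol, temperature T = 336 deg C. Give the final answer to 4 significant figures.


rate = A * exp(-Q / (R*T))
T = 336 + 273.15 = 609.15 K
rate = 7.2595e+11 * exp(-108e3 / (8.314 * 609.15))
rate = 397.7 1/s


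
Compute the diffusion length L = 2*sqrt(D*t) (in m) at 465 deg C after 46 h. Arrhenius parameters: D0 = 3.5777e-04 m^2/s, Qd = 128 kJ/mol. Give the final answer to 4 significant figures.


Step 1: D = D0 * exp(-Qd/(R*T))
T = 738.15 K
D = 3.5777e-04 * exp(-128e3 / (8.314 * 738.15)) = 3.12933e-13 m^2/s
Step 2: L = 2*sqrt(D*t)
t = 46 h = 165600 s
L = 2*sqrt(3.12933e-13 * 165600) = 4.553e-04 m


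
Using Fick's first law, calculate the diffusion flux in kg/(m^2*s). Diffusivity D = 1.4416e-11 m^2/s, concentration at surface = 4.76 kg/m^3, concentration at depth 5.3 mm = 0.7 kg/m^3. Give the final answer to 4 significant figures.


J = -D * (dC/dx) = D * (C1 - C2) / dx
J = 1.4416e-11 * (4.76 - 0.7) / 5.3e-03
J = 1.104e-08 kg/(m^2*s)


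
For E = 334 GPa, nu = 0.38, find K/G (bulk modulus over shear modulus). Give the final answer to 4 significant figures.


G = E / (2*(1+nu))
G = 334 / (2*(1+0.38)) = 121.014 GPa
K = E / (3*(1-2*nu))
K = 334 / (3*(1-2*0.38)) = 463.889 GPa
K/G = 463.889 / 121.014 = 3.833


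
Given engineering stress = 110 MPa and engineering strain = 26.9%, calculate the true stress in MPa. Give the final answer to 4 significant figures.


sigma_true = sigma_eng * (1 + epsilon_eng)
sigma_true = 110 * (1 + 0.269)
sigma_true = 139.6 MPa


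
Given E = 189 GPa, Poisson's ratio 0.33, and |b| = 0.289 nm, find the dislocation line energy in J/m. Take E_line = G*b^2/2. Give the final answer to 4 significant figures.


Step 1: G = E / (2*(1+nu))
G = 189 / (2*(1+0.33)) = 71.0526 GPa = 7.10526e+10 Pa
Step 2: E_line = G*b^2/2
b = 0.289 nm = 2.89e-10 m
E_line = 0.5 * 7.10526e+10 * (2.89e-10)^2 = 2.967e-09 J/m


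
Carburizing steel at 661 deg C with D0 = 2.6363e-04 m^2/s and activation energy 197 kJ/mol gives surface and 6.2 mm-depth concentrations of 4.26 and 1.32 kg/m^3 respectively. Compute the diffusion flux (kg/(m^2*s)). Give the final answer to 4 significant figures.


Step 1: D = D0 * exp(-Qd/(R*T))
T = 661 + 273.15 = 934.15 K
D = 2.6363e-04 * exp(-197e3 / (8.314 * 934.15)) = 2.54095e-15 m^2/s
Step 2: J = D * (C1 - C2) / dx
J = 2.54095e-15 * (4.26 - 1.32) / 6.2e-03
J = 1.205e-12 kg/(m^2*s)


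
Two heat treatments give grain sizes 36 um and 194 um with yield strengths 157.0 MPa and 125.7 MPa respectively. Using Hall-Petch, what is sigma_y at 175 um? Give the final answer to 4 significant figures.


sigma_y = sigma0 + k / sqrt(d)
1/sqrt(d1) = 1/sqrt(3.6e-05) = 166.667;  1/sqrt(d2) = 71.7958
k = (sigma1 - sigma2) / (1/sqrt(d1) - 1/sqrt(d2)) = (157.0 - 125.7) / (166.667 - 71.7958) = 0.329922 MPa*m^0.5
sigma0 = sigma1 - k/sqrt(d1) = 157.0 - 0.329922*166.667 = 102.013 MPa
sigma_y(d3) = 102.013 + 0.329922 / sqrt(1.75e-04) = 127 MPa


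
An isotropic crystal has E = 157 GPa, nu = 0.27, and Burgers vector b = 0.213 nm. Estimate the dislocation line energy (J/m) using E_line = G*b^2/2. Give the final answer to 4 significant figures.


Step 1: G = E / (2*(1+nu))
G = 157 / (2*(1+0.27)) = 61.811 GPa = 6.1811e+10 Pa
Step 2: E_line = G*b^2/2
b = 0.213 nm = 2.13e-10 m
E_line = 0.5 * 6.1811e+10 * (2.13e-10)^2 = 1.402e-09 J/m


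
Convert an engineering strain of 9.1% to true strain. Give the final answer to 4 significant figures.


epsilon_true = ln(1 + epsilon_eng)
epsilon_true = ln(1 + 0.091)
epsilon_true = 0.08709


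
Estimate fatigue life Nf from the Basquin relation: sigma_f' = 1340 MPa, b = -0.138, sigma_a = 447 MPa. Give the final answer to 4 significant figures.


sigma_a = sigma_f' * (2*Nf)^b
2*Nf = (sigma_a / sigma_f')^(1/b)
2*Nf = (447 / 1340)^(1/-0.138)
2*Nf = 2851.36
Nf = 1426 cycles


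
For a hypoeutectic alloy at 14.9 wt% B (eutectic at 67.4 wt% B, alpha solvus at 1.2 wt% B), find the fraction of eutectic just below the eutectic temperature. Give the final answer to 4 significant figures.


f_primary = (C_e - C0) / (C_e - C_alpha_max)
f_primary = (67.4 - 14.9) / (67.4 - 1.2)
f_primary = 0.793051
f_eutectic = 1 - 0.793051 = 0.2069


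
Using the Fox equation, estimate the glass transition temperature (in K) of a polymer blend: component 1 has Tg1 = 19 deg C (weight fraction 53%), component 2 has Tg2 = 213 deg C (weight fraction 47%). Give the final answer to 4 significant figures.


1/Tg = w1/Tg1 + w2/Tg2 (in Kelvin)
Tg1 = 292.15 K, Tg2 = 486.15 K
1/Tg = 0.53/292.15 + 0.47/486.15
Tg = 359.6 K


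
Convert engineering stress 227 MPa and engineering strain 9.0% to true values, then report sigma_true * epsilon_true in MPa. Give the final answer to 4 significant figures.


sigma_true = sigma_eng * (1 + epsilon_eng)
sigma_true = 227 * (1 + 0.09) = 247.43 MPa
epsilon_true = ln(1 + epsilon_eng)
epsilon_true = ln(1 + 0.09) = 0.0861777
sigma_true * epsilon_true = 247.43 * 0.0861777 = 21.32 MPa


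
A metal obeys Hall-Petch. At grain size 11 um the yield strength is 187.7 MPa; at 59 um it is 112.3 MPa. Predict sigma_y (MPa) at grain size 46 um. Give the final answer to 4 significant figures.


sigma_y = sigma0 + k / sqrt(d)
1/sqrt(d1) = 1/sqrt(1.1e-05) = 301.511;  1/sqrt(d2) = 130.189
k = (sigma1 - sigma2) / (1/sqrt(d1) - 1/sqrt(d2)) = (187.7 - 112.3) / (301.511 - 130.189) = 0.440106 MPa*m^0.5
sigma0 = sigma1 - k/sqrt(d1) = 187.7 - 0.440106*301.511 = 55.0031 MPa
sigma_y(d3) = 55.0031 + 0.440106 / sqrt(4.6e-05) = 119.9 MPa


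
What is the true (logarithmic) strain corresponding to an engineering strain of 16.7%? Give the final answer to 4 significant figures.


epsilon_true = ln(1 + epsilon_eng)
epsilon_true = ln(1 + 0.167)
epsilon_true = 0.1544


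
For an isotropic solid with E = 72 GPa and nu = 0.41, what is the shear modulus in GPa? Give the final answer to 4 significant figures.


G = E / (2*(1+nu))
G = 72 / (2*(1+0.41))
G = 25.53 GPa


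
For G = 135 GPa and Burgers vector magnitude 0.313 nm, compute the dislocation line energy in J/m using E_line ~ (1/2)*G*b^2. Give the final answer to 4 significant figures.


E = G*b^2/2
b = 0.313 nm = 3.13e-10 m
G = 135 GPa = 1.35e+11 Pa
E = 0.5 * 1.35e+11 * (3.13e-10)^2
E = 6.613e-09 J/m


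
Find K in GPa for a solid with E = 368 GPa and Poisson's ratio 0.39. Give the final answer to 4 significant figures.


K = E / (3*(1-2*nu))
K = 368 / (3*(1-2*0.39))
K = 557.6 GPa


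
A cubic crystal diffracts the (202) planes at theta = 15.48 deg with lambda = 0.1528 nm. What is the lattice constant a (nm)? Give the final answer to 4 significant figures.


d = lambda / (2*sin(theta))
d = 0.1528 / (2*sin(15.48 deg))
d = 0.286247 nm
a = d * sqrt(h^2+k^2+l^2) = 0.286247 * sqrt(8)
a = 0.8096 nm


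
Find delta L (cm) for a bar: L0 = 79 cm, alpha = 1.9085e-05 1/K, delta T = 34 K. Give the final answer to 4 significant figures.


dL = L0 * alpha * dT
dL = 79 * 1.9085e-05 * 34
dL = 0.05126 cm


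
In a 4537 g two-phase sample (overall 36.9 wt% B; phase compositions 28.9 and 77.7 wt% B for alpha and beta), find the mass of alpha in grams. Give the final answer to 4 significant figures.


f_alpha = (C_beta - C0) / (C_beta - C_alpha)
f_alpha = (77.7 - 36.9) / (77.7 - 28.9) = 0.836066
m_alpha = f_alpha * m_total = 0.836066 * 4537 = 3793 g


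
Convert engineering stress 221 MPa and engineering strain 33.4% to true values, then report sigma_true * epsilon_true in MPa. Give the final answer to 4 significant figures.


sigma_true = sigma_eng * (1 + epsilon_eng)
sigma_true = 221 * (1 + 0.334) = 294.814 MPa
epsilon_true = ln(1 + epsilon_eng)
epsilon_true = ln(1 + 0.334) = 0.288182
sigma_true * epsilon_true = 294.814 * 0.288182 = 84.96 MPa


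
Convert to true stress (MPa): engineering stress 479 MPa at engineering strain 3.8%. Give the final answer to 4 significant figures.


sigma_true = sigma_eng * (1 + epsilon_eng)
sigma_true = 479 * (1 + 0.038)
sigma_true = 497.2 MPa


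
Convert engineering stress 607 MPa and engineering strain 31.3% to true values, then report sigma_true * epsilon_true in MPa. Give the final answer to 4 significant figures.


sigma_true = sigma_eng * (1 + epsilon_eng)
sigma_true = 607 * (1 + 0.313) = 796.991 MPa
epsilon_true = ln(1 + epsilon_eng)
epsilon_true = ln(1 + 0.313) = 0.272315
sigma_true * epsilon_true = 796.991 * 0.272315 = 217 MPa


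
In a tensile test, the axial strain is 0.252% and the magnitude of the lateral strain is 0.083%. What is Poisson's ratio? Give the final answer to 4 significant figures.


nu = -epsilon_lat / epsilon_axial
Lateral strain is contraction (negative), so using magnitudes:
nu = 0.083 / 0.252
nu = 0.3294


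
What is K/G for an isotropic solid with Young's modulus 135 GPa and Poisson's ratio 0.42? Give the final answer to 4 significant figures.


G = E / (2*(1+nu))
G = 135 / (2*(1+0.42)) = 47.5352 GPa
K = E / (3*(1-2*nu))
K = 135 / (3*(1-2*0.42)) = 281.25 GPa
K/G = 281.25 / 47.5352 = 5.917


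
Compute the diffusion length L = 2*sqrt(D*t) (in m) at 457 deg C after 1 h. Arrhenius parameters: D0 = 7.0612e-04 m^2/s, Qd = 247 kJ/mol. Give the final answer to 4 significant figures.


Step 1: D = D0 * exp(-Qd/(R*T))
T = 730.15 K
D = 7.0612e-04 * exp(-247e3 / (8.314 * 730.15)) = 1.50646e-21 m^2/s
Step 2: L = 2*sqrt(D*t)
t = 1 h = 3600 s
L = 2*sqrt(1.50646e-21 * 3600) = 4.658e-09 m


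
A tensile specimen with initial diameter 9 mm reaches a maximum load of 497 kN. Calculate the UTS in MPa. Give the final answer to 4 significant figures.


A0 = pi*(d/2)^2 = pi*(9/2)^2 = 63.6173 mm^2
UTS = F_max / A0 = 497*1000 / 63.6173
UTS = 7812 MPa


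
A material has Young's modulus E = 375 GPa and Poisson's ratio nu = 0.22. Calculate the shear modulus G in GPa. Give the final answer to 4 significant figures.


G = E / (2*(1+nu))
G = 375 / (2*(1+0.22))
G = 153.7 GPa


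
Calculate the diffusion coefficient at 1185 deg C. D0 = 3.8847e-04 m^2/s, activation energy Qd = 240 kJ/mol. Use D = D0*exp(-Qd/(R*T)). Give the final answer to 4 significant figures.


D = D0 * exp(-Qd / (R*T))
T = 1458.15 K
D = 3.8847e-04 * exp(-240e3 / (8.314 * 1458.15))
D = 9.809e-13 m^2/s


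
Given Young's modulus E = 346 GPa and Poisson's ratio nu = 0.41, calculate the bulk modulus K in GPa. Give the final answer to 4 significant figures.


K = E / (3*(1-2*nu))
K = 346 / (3*(1-2*0.41))
K = 640.7 GPa


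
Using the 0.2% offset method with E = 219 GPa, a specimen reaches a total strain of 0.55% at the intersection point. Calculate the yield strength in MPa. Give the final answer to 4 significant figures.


Offset strain = 0.002
Elastic strain at yield = total_strain - offset = 5.5e-03 - 0.002 = 3.5e-03
sigma_y = E * elastic_strain = 219000 * 3.5e-03
sigma_y = 766.5 MPa


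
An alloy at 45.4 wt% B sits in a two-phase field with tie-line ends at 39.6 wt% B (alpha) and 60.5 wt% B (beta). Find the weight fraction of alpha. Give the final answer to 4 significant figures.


f_alpha = (C_beta - C0) / (C_beta - C_alpha)
f_alpha = (60.5 - 45.4) / (60.5 - 39.6)
f_alpha = 0.7225


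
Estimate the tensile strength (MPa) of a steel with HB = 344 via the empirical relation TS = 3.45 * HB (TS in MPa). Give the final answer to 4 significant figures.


TS (MPa) = 3.45 * HB
TS = 3.45 * 344
TS = 1187 MPa


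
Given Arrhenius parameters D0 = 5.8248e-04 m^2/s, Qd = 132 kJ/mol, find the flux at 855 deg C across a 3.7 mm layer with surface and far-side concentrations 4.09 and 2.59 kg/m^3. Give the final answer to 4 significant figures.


Step 1: D = D0 * exp(-Qd/(R*T))
T = 855 + 273.15 = 1128.15 K
D = 5.8248e-04 * exp(-132e3 / (8.314 * 1128.15)) = 4.501e-10 m^2/s
Step 2: J = D * (C1 - C2) / dx
J = 4.501e-10 * (4.09 - 2.59) / 3.7e-03
J = 1.825e-07 kg/(m^2*s)


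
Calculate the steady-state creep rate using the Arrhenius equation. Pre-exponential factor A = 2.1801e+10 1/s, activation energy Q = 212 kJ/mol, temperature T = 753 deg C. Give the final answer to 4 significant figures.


rate = A * exp(-Q / (R*T))
T = 753 + 273.15 = 1026.15 K
rate = 2.1801e+10 * exp(-212e3 / (8.314 * 1026.15))
rate = 0.352 1/s


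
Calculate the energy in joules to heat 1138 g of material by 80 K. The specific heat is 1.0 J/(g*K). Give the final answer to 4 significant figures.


Q = m * cp * dT
Q = 1138 * 1.0 * 80
Q = 91040 J


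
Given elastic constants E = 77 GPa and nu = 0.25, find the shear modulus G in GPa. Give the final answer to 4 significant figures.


G = E / (2*(1+nu))
G = 77 / (2*(1+0.25))
G = 30.8 GPa


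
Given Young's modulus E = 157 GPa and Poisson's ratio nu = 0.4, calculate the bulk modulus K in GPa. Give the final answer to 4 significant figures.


K = E / (3*(1-2*nu))
K = 157 / (3*(1-2*0.4))
K = 261.7 GPa


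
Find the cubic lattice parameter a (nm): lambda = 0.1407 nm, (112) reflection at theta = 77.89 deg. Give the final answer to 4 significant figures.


d = lambda / (2*sin(theta))
d = 0.1407 / (2*sin(77.89 deg))
d = 0.0719512 nm
a = d * sqrt(h^2+k^2+l^2) = 0.0719512 * sqrt(6)
a = 0.1762 nm


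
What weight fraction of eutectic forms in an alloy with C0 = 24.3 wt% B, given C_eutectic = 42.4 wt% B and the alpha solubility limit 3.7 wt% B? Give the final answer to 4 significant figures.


f_primary = (C_e - C0) / (C_e - C_alpha_max)
f_primary = (42.4 - 24.3) / (42.4 - 3.7)
f_primary = 0.4677
f_eutectic = 1 - 0.4677 = 0.5323


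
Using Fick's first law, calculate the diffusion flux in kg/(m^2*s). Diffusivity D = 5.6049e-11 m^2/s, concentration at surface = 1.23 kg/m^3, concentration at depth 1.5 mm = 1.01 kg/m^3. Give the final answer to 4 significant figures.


J = -D * (dC/dx) = D * (C1 - C2) / dx
J = 5.6049e-11 * (1.23 - 1.01) / 1.5e-03
J = 8.221e-09 kg/(m^2*s)


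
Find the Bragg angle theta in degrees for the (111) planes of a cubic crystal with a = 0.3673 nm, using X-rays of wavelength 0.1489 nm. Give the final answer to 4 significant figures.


d = a / sqrt(h^2+k^2+l^2)
d = 0.3673 / sqrt(3) = 0.212061 nm
lambda = 2*d*sin(theta)  =>  sin(theta) = lambda / (2*d)
sin(theta) = 0.1489 / (2 * 0.212061) = 0.351079
theta = 20.55 deg


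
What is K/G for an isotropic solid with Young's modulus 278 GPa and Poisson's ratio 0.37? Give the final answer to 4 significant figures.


G = E / (2*(1+nu))
G = 278 / (2*(1+0.37)) = 101.46 GPa
K = E / (3*(1-2*nu))
K = 278 / (3*(1-2*0.37)) = 356.41 GPa
K/G = 356.41 / 101.46 = 3.513


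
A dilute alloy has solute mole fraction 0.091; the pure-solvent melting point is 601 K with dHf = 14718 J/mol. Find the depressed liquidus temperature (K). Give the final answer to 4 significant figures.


dT = R*Tm^2*x / dHf
dT = 8.314 * 601^2 * 0.091 / 14718
dT = 18.5674 K
T_new = 601 - 18.5674 = 582.4 K


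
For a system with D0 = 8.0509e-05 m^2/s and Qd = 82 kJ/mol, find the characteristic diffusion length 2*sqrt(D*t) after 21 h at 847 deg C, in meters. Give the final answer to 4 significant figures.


Step 1: D = D0 * exp(-Qd/(R*T))
T = 1120.15 K
D = 8.0509e-05 * exp(-82e3 / (8.314 * 1120.15)) = 1.20753e-08 m^2/s
Step 2: L = 2*sqrt(D*t)
t = 21 h = 75600 s
L = 2*sqrt(1.20753e-08 * 75600) = 0.06043 m


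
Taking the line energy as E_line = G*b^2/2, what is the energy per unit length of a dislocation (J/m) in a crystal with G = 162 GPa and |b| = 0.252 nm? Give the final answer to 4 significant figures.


E = G*b^2/2
b = 0.252 nm = 2.52e-10 m
G = 162 GPa = 1.62e+11 Pa
E = 0.5 * 1.62e+11 * (2.52e-10)^2
E = 5.144e-09 J/m


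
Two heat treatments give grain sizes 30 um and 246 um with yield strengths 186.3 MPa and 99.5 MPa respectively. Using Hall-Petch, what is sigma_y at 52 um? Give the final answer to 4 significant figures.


sigma_y = sigma0 + k / sqrt(d)
1/sqrt(d1) = 1/sqrt(3e-05) = 182.574;  1/sqrt(d2) = 63.7577
k = (sigma1 - sigma2) / (1/sqrt(d1) - 1/sqrt(d2)) = (186.3 - 99.5) / (182.574 - 63.7577) = 0.730538 MPa*m^0.5
sigma0 = sigma1 - k/sqrt(d1) = 186.3 - 0.730538*182.574 = 52.9226 MPa
sigma_y(d3) = 52.9226 + 0.730538 / sqrt(5.2e-05) = 154.2 MPa


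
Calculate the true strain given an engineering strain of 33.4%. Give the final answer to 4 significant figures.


epsilon_true = ln(1 + epsilon_eng)
epsilon_true = ln(1 + 0.334)
epsilon_true = 0.2882


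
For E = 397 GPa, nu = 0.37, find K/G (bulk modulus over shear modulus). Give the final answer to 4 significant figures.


G = E / (2*(1+nu))
G = 397 / (2*(1+0.37)) = 144.891 GPa
K = E / (3*(1-2*nu))
K = 397 / (3*(1-2*0.37)) = 508.974 GPa
K/G = 508.974 / 144.891 = 3.513


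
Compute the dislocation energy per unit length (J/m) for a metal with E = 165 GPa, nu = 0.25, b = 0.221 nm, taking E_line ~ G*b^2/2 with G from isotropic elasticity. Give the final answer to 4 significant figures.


Step 1: G = E / (2*(1+nu))
G = 165 / (2*(1+0.25)) = 66 GPa = 6.6e+10 Pa
Step 2: E_line = G*b^2/2
b = 0.221 nm = 2.21e-10 m
E_line = 0.5 * 6.6e+10 * (2.21e-10)^2 = 1.612e-09 J/m


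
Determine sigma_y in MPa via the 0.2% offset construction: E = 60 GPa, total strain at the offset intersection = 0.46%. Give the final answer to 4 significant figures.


Offset strain = 0.002
Elastic strain at yield = total_strain - offset = 4.6e-03 - 0.002 = 2.6e-03
sigma_y = E * elastic_strain = 60000 * 2.6e-03
sigma_y = 156 MPa


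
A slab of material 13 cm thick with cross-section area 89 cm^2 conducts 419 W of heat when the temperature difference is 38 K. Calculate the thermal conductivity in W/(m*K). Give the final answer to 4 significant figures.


k = Q*L / (A*dT)
L = 0.13 m, A = 8.9e-03 m^2
k = 419 * 0.13 / (8.9e-03 * 38)
k = 161.1 W/(m*K)


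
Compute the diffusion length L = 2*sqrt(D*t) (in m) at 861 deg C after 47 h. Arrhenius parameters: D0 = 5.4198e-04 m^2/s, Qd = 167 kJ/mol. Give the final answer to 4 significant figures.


Step 1: D = D0 * exp(-Qd/(R*T))
T = 1134.15 K
D = 5.4198e-04 * exp(-167e3 / (8.314 * 1134.15)) = 1.10235e-11 m^2/s
Step 2: L = 2*sqrt(D*t)
t = 47 h = 169200 s
L = 2*sqrt(1.10235e-11 * 169200) = 2.731e-03 m


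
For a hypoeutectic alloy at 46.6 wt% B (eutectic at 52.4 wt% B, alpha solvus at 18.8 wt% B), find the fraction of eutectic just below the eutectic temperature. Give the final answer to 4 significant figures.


f_primary = (C_e - C0) / (C_e - C_alpha_max)
f_primary = (52.4 - 46.6) / (52.4 - 18.8)
f_primary = 0.172619
f_eutectic = 1 - 0.172619 = 0.8274


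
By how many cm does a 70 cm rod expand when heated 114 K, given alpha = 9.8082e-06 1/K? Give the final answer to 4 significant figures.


dL = L0 * alpha * dT
dL = 70 * 9.8082e-06 * 114
dL = 0.07827 cm


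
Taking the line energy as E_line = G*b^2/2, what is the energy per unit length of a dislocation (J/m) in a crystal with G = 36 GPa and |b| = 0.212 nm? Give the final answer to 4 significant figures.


E = G*b^2/2
b = 0.212 nm = 2.12e-10 m
G = 36 GPa = 3.6e+10 Pa
E = 0.5 * 3.6e+10 * (2.12e-10)^2
E = 8.09e-10 J/m


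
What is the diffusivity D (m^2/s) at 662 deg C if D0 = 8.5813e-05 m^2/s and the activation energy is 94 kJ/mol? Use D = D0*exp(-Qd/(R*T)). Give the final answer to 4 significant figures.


D = D0 * exp(-Qd / (R*T))
T = 935.15 K
D = 8.5813e-05 * exp(-94e3 / (8.314 * 935.15))
D = 4.817e-10 m^2/s


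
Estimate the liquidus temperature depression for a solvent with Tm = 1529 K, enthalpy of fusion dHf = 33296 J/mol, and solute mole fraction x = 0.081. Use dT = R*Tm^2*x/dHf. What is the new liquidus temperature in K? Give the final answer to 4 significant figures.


dT = R*Tm^2*x / dHf
dT = 8.314 * 1529^2 * 0.081 / 33296
dT = 47.2844 K
T_new = 1529 - 47.2844 = 1482 K


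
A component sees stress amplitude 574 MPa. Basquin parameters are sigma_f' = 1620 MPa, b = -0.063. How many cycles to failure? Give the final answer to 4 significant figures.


sigma_a = sigma_f' * (2*Nf)^b
2*Nf = (sigma_a / sigma_f')^(1/b)
2*Nf = (574 / 1620)^(1/-0.063)
2*Nf = 1.42046e+07
Nf = 7.102e+06 cycles


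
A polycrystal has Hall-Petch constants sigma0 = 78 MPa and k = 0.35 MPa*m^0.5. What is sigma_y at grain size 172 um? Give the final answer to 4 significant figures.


sigma_y = sigma0 + k / sqrt(d)
d = 172 um = 1.72e-04 m
sigma_y = 78 + 0.35 / sqrt(1.72e-04)
sigma_y = 104.7 MPa


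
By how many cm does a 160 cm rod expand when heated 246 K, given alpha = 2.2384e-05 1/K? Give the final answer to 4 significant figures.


dL = L0 * alpha * dT
dL = 160 * 2.2384e-05 * 246
dL = 0.881 cm


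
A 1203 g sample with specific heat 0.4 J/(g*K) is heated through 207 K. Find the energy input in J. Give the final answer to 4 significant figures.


Q = m * cp * dT
Q = 1203 * 0.4 * 207
Q = 99610 J


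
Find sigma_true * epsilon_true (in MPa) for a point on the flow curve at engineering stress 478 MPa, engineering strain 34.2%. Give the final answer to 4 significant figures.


sigma_true = sigma_eng * (1 + epsilon_eng)
sigma_true = 478 * (1 + 0.342) = 641.476 MPa
epsilon_true = ln(1 + epsilon_eng)
epsilon_true = ln(1 + 0.342) = 0.294161
sigma_true * epsilon_true = 641.476 * 0.294161 = 188.7 MPa


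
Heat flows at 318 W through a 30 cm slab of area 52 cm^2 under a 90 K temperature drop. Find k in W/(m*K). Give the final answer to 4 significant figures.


k = Q*L / (A*dT)
L = 0.3 m, A = 5.2e-03 m^2
k = 318 * 0.3 / (5.2e-03 * 90)
k = 203.8 W/(m*K)


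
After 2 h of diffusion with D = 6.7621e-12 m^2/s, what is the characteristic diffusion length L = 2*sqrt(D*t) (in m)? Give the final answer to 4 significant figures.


t = 2 hr = 7200 s
Diffusion length = 2*sqrt(D*t)
= 2*sqrt(6.7621e-12 * 7200)
= 4.413e-04 m


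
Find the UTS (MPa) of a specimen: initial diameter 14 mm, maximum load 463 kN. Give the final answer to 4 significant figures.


A0 = pi*(d/2)^2 = pi*(14/2)^2 = 153.938 mm^2
UTS = F_max / A0 = 463*1000 / 153.938
UTS = 3008 MPa


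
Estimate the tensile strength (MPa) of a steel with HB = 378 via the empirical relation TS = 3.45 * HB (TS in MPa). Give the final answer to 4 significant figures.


TS (MPa) = 3.45 * HB
TS = 3.45 * 378
TS = 1304 MPa


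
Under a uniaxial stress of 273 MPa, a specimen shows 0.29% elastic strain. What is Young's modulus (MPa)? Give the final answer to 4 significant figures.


E = sigma / epsilon
epsilon = 0.29% = 2.9e-03
E = 273 / 2.9e-03
E = 94140 MPa


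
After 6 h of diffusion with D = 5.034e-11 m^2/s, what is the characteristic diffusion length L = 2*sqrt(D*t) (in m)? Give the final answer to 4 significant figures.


t = 6 hr = 21600 s
Diffusion length = 2*sqrt(D*t)
= 2*sqrt(5.034e-11 * 21600)
= 2.086e-03 m


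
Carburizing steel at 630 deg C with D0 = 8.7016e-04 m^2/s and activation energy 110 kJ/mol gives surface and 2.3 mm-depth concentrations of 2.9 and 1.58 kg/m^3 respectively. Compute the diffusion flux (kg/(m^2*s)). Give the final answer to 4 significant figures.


Step 1: D = D0 * exp(-Qd/(R*T))
T = 630 + 273.15 = 903.15 K
D = 8.7016e-04 * exp(-110e3 / (8.314 * 903.15)) = 3.77922e-10 m^2/s
Step 2: J = D * (C1 - C2) / dx
J = 3.77922e-10 * (2.9 - 1.58) / 2.3e-03
J = 2.169e-07 kg/(m^2*s)


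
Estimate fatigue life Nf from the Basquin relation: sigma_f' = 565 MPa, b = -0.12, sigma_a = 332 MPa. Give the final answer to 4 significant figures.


sigma_a = sigma_f' * (2*Nf)^b
2*Nf = (sigma_a / sigma_f')^(1/b)
2*Nf = (332 / 565)^(1/-0.12)
2*Nf = 83.9949
Nf = 42 cycles


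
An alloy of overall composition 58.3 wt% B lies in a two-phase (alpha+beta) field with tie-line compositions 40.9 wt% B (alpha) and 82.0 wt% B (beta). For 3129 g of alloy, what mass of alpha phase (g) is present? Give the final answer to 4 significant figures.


f_alpha = (C_beta - C0) / (C_beta - C_alpha)
f_alpha = (82.0 - 58.3) / (82.0 - 40.9) = 0.576642
m_alpha = f_alpha * m_total = 0.576642 * 3129 = 1804 g


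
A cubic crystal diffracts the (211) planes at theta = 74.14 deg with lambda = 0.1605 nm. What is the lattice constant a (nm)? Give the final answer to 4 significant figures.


d = lambda / (2*sin(theta))
d = 0.1605 / (2*sin(74.14 deg))
d = 0.0834258 nm
a = d * sqrt(h^2+k^2+l^2) = 0.0834258 * sqrt(6)
a = 0.2044 nm


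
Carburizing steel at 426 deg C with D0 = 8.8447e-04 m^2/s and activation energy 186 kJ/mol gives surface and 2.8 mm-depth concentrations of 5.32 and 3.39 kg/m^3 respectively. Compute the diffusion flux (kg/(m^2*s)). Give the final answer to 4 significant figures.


Step 1: D = D0 * exp(-Qd/(R*T))
T = 426 + 273.15 = 699.15 K
D = 8.8447e-04 * exp(-186e3 / (8.314 * 699.15)) = 1.12155e-17 m^2/s
Step 2: J = D * (C1 - C2) / dx
J = 1.12155e-17 * (5.32 - 3.39) / 2.8e-03
J = 7.731e-15 kg/(m^2*s)


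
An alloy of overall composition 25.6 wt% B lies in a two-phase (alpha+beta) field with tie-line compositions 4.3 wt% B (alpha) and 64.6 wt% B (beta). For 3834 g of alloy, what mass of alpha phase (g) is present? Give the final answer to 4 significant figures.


f_alpha = (C_beta - C0) / (C_beta - C_alpha)
f_alpha = (64.6 - 25.6) / (64.6 - 4.3) = 0.646766
m_alpha = f_alpha * m_total = 0.646766 * 3834 = 2480 g


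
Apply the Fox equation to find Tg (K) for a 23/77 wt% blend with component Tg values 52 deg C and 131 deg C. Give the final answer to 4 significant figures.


1/Tg = w1/Tg1 + w2/Tg2 (in Kelvin)
Tg1 = 325.15 K, Tg2 = 404.15 K
1/Tg = 0.23/325.15 + 0.77/404.15
Tg = 382.8 K


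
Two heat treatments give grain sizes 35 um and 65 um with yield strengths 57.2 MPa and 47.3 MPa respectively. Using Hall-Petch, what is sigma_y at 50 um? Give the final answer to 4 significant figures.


sigma_y = sigma0 + k / sqrt(d)
1/sqrt(d1) = 1/sqrt(3.5e-05) = 169.031;  1/sqrt(d2) = 124.035
k = (sigma1 - sigma2) / (1/sqrt(d1) - 1/sqrt(d2)) = (57.2 - 47.3) / (169.031 - 124.035) = 0.220019 MPa*m^0.5
sigma0 = sigma1 - k/sqrt(d1) = 57.2 - 0.220019*169.031 = 20.01 MPa
sigma_y(d3) = 20.01 + 0.220019 / sqrt(5e-05) = 51.13 MPa


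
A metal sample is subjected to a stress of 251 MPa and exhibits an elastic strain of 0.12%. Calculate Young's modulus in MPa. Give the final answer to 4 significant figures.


E = sigma / epsilon
epsilon = 0.12% = 1.2e-03
E = 251 / 1.2e-03
E = 209200 MPa


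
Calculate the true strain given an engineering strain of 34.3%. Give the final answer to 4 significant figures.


epsilon_true = ln(1 + epsilon_eng)
epsilon_true = ln(1 + 0.343)
epsilon_true = 0.2949


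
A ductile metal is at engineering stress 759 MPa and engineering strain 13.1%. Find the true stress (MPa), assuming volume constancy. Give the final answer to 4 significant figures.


sigma_true = sigma_eng * (1 + epsilon_eng)
sigma_true = 759 * (1 + 0.131)
sigma_true = 858.4 MPa


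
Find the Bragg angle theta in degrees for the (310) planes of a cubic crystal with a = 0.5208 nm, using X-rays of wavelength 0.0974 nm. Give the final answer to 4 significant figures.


d = a / sqrt(h^2+k^2+l^2)
d = 0.5208 / sqrt(10) = 0.164691 nm
lambda = 2*d*sin(theta)  =>  sin(theta) = lambda / (2*d)
sin(theta) = 0.0974 / (2 * 0.164691) = 0.295705
theta = 17.2 deg


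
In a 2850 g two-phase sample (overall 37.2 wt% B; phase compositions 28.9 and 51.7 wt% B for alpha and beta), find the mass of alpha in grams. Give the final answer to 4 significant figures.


f_alpha = (C_beta - C0) / (C_beta - C_alpha)
f_alpha = (51.7 - 37.2) / (51.7 - 28.9) = 0.635965
m_alpha = f_alpha * m_total = 0.635965 * 2850 = 1813 g


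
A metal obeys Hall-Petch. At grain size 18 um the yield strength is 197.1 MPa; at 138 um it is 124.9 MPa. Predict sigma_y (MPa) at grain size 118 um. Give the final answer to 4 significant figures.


sigma_y = sigma0 + k / sqrt(d)
1/sqrt(d1) = 1/sqrt(1.8e-05) = 235.702;  1/sqrt(d2) = 85.1257
k = (sigma1 - sigma2) / (1/sqrt(d1) - 1/sqrt(d2)) = (197.1 - 124.9) / (235.702 - 85.1257) = 0.47949 MPa*m^0.5
sigma0 = sigma1 - k/sqrt(d1) = 197.1 - 0.47949*235.702 = 84.0831 MPa
sigma_y(d3) = 84.0831 + 0.47949 / sqrt(1.18e-04) = 128.2 MPa


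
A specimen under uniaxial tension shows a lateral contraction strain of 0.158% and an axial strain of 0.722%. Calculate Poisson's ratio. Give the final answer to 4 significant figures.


nu = -epsilon_lat / epsilon_axial
Lateral strain is contraction (negative), so using magnitudes:
nu = 0.158 / 0.722
nu = 0.2188
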